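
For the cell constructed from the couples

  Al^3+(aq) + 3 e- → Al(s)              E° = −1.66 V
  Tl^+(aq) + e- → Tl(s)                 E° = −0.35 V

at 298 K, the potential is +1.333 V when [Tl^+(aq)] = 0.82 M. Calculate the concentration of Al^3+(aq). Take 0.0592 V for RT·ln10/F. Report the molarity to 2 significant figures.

0.038 M

The Tl⁺/Tl couple has the larger reduction potential, so it is the cathode: E°cell = −0.35 − (−1.66) = +1.31 V and n = 3.
Since E = E° − (0.0592/n)·log Q, log Q = n(E° − E)/0.0592 = −1.166.
Balancing electrons gives 3 Tl^+(aq) + Al(s) → 3 Tl(s) + Al^3+(aq); thus Q = [Al^3+(aq)] / [Tl^+(aq)]^3.
Isolating [Al^3+(aq)] in Q = 10^{−1.166} yields log [Al^3+(aq)] = −1.425, i.e. 0.038 M.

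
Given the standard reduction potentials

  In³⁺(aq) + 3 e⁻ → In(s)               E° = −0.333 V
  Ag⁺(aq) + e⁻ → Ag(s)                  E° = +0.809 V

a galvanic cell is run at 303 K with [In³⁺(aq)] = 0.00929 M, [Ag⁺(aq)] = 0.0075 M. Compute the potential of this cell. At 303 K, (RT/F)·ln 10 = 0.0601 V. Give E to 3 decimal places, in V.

The Ag⁺/Ag couple has the more positive E°, so it is the cathode; In³⁺/In is the anode.
E°cell = E°cat − E°an = +0.809 − (−0.333) = +1.142 V; n = 3.
The balanced reaction is 3 Ag⁺(aq) + In(s) → 3 Ag(s) + In³⁺(aq), so Q = [In³⁺(aq)] / [Ag⁺(aq)]^3 = 2.2×10^4 and log Q = 4.343.
E = E° − (0.0601/n)·log Q = +1.142 − (0.0601/3)(4.343) = +1.055 V.

+1.055 V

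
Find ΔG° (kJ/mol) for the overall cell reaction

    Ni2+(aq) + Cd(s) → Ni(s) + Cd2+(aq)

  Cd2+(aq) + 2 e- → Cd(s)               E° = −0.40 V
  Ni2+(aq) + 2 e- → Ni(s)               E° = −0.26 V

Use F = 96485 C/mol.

In the reaction as written Ni2+(aq) is reduced, so the Ni²⁺/Ni couple is the cathode and Cd²⁺/Cd is the anode.
E°cell = −0.26 − (−0.40) = +0.14 V; balancing electrons gives n = 2.
ΔG° = −nFE°cell = −(2)(96485)(+0.14) J/mol = −27.0 kJ/mol.

−27.0 kJ/mol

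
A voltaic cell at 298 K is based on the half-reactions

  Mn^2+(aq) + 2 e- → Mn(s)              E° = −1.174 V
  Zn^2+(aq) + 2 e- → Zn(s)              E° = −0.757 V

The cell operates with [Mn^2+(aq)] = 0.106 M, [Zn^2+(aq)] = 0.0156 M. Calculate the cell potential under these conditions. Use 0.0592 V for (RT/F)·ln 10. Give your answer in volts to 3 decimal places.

+0.392 V

Zn²⁺/Zn is reduced (cathode, E° = −0.757 V) and Mn²⁺/Mn is oxidized (anode).
The standard potential is −0.757 − (−1.174) = +0.417 V and the balanced reaction transfers n = 2 electrons.
The balanced reaction is Zn^2+(aq) + Mn(s) → Zn(s) + Mn^2+(aq), so Q = [Mn^2+(aq)] / [Zn^2+(aq)] = 6.79 and log Q = 0.832.
By the Nernst equation, E = +0.417 − (0.0592/2)·(0.832) = +0.392 V.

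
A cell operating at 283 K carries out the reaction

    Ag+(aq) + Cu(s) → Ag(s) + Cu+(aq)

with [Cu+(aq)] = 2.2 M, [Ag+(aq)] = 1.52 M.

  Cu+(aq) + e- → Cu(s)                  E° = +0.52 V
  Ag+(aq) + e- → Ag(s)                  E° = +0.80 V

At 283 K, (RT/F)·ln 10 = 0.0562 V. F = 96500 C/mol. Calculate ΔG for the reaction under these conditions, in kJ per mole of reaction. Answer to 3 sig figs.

With Ag⁺/Ag reduced at the cathode, E°cell = +0.80 − (+0.52) = +0.28 V and n = 1.
Q = [Cu+(aq)] / [Ag+(aq)] = 1.45, so log Q = 0.161 and E = +0.28 − (0.0562/1)(0.161) = +0.2710 V.
ΔG = −nFE = −(1)(96500)(+0.2710) J/mol = −26.2 kJ/mol.

−26.2 kJ/mol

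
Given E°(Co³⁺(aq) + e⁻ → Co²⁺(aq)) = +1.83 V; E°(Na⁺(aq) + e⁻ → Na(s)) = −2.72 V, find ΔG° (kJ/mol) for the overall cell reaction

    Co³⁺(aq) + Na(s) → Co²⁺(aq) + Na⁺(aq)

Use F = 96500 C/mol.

−439 kJ/mol

In the reaction as written Co³⁺(aq) is reduced, so the Co³⁺/Co²⁺ couple is the cathode and Na⁺/Na is the anode.
E°cell = +1.83 − (−2.72) = +4.55 V; balancing electrons gives n = 1.
ΔG° = −nFE°cell = −(1)(96500)(+4.55) J/mol = −439 kJ/mol.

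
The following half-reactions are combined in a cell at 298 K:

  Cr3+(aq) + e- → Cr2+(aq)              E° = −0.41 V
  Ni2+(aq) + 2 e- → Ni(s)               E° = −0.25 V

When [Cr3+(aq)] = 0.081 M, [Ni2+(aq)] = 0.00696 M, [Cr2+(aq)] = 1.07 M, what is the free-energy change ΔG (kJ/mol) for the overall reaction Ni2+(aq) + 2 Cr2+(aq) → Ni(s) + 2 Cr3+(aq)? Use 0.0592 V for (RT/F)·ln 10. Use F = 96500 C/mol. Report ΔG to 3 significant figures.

The standard cell potential is −0.25 − (−0.41) = +0.16 V, with n = 2 electrons in the balanced equation.
The reaction quotient is [Cr3+(aq)]^2 / ([Ni2+(aq)]·[Cr2+(aq)]^2) = 0.823; by Nernst, E = +0.16 − (0.0592/2)(−0.084) = +0.1625 V.
Finally ΔG = −nFE = −(2)(96500 C/mol)(+0.1625 V) = −31.4 kJ/mol.

−31.4 kJ/mol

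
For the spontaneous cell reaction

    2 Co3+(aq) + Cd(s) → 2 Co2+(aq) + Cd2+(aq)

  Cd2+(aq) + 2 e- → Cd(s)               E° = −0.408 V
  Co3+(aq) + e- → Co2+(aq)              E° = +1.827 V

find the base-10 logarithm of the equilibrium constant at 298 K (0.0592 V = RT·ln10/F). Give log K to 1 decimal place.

log K = 75.5

The Co³⁺/Co²⁺ couple is reduced (cathode); E°cell = +1.827 − (−0.408) = +2.235 V with n = 2.
At equilibrium E = 0, so log K = nE°cell / 0.0592 = (2)(+2.235) / 0.0592 = 75.5.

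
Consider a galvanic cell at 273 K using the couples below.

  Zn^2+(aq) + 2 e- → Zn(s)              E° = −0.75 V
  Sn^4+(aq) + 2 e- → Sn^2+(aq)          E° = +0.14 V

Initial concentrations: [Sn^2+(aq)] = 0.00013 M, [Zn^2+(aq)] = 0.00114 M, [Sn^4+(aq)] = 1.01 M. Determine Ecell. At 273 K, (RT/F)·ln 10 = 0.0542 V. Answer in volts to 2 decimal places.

Sn⁴⁺/Sn²⁺ is reduced (cathode, E° = +0.14 V) and Zn²⁺/Zn is oxidized (anode).
E°cell = E°cat − E°an = +0.14 − (−0.75) = +0.89 V; n = 2.
The balanced reaction is Sn^4+(aq) + Zn(s) → Sn^2+(aq) + Zn^2+(aq), so Q = ([Sn^2+(aq)]·[Zn^2+(aq)]) / [Sn^4+(aq)] = 1.47×10^−7 and log Q = −6.833.
By the Nernst equation, E = +0.89 − (0.0542/2)·(−6.833) = +1.08 V.

+1.08 V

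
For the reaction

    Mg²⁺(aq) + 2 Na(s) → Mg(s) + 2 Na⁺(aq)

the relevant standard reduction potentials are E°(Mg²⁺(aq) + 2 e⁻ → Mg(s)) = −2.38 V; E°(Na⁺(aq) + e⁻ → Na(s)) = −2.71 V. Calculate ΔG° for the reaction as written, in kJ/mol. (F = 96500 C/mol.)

−63.7 kJ/mol

In the reaction as written Mg²⁺(aq) is reduced, so the Mg²⁺/Mg couple is the cathode and Na⁺/Na is the anode.
E°cell = −2.38 − (−2.71) = +0.33 V; balancing electrons gives n = 2.
ΔG° = −nFE°cell = −(2)(96500)(+0.33) J/mol = −63.7 kJ/mol.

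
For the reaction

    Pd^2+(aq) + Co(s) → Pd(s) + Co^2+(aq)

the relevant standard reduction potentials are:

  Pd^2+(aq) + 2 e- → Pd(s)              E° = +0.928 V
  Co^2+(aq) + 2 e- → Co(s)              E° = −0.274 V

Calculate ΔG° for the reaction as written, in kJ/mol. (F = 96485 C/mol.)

In the reaction as written Pd^2+(aq) is reduced, so the Pd²⁺/Pd couple is the cathode and Co²⁺/Co is the anode.
E°cell = +0.928 − (−0.274) = +1.202 V; balancing electrons gives n = 2.
ΔG° = −nFE°cell = −(2)(96485)(+1.202) J/mol = −232 kJ/mol.

−232 kJ/mol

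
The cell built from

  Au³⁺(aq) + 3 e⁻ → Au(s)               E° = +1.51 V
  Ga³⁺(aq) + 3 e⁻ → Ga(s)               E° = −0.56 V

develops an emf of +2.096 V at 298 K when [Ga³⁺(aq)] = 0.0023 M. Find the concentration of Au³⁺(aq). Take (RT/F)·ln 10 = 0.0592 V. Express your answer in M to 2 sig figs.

The Au³⁺/Au couple has the larger reduction potential, so it is the cathode: E°cell = +1.51 − (−0.56) = +2.07 V and n = 3.
From the Nernst equation, log Q = n(E° − E)/0.0592 = 3·(+2.07 − (+2.096))/0.0592 = −1.318.
Balancing electrons gives Au³⁺(aq) + Ga(s) → Au(s) + Ga³⁺(aq); thus Q = [Ga³⁺(aq)] / [Au³⁺(aq)].
Substituting the known concentrations and solving, log [Au³⁺(aq)] = −1.320 and [Au³⁺(aq)] = 0.048 M.

0.048 M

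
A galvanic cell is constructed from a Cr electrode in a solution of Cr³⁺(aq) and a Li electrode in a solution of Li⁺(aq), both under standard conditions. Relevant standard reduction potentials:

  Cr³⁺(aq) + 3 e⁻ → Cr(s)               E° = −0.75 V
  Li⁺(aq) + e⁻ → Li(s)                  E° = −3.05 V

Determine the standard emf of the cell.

The Cr³⁺/Cr couple has the higher E°, so Cr ion is reduced (cathode) and Li is oxidized (anode).
E°cell = E°(cathode) − E°(anode) = −0.75 − (−3.05) = +2.30 V.

+2.30 V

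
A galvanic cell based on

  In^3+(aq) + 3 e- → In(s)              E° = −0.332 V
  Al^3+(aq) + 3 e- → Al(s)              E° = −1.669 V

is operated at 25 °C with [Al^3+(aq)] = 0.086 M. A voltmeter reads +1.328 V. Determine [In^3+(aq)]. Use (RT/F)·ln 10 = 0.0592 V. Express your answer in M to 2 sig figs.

0.030 M

With In³⁺/In at the cathode and Al³⁺/Al at the anode, E°cell = −0.332 − (−1.669) = +1.337 V (n = 3).
Rearranging E = E° − (0.0592/n)·log Q gives log Q = 3(+1.337 − (+1.328))/0.0592 = 0.456.
Balancing electrons gives In^3+(aq) + Al(s) → In(s) + Al^3+(aq); thus Q = [Al^3+(aq)] / [In^3+(aq)].
Solving for the unknown gives log [In^3+(aq)] = −1.522, so [In^3+(aq)] ≈ 0.030 M.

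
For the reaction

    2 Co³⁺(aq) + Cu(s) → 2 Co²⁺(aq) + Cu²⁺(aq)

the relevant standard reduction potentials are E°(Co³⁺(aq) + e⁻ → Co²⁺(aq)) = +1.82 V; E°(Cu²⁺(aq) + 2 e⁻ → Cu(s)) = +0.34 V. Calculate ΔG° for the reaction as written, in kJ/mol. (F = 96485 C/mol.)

In the reaction as written Co³⁺(aq) is reduced, so the Co³⁺/Co²⁺ couple is the cathode and Cu²⁺/Cu is the anode.
E°cell = +1.82 − (+0.34) = +1.48 V; balancing electrons gives n = 2.
ΔG° = −nFE°cell = −(2)(96485)(+1.48) J/mol = −286 kJ/mol.

−286 kJ/mol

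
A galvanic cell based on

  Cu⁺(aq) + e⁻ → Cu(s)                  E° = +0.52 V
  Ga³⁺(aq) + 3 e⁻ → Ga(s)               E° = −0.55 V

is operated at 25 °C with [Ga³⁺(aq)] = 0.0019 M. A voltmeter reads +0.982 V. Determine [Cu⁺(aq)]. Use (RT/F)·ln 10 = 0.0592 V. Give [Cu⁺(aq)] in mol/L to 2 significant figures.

With Cu⁺/Cu at the cathode and Ga³⁺/Ga at the anode, E°cell = +0.52 − (−0.55) = +1.07 V (n = 3).
Rearranging E = E° − (0.0592/n)·log Q gives log Q = 3(+1.07 − (+0.982))/0.0592 = 4.459.
The balanced reaction is 3 Cu⁺(aq) + Ga(s) → 3 Cu(s) + Ga³⁺(aq), so Q = [Ga³⁺(aq)] / [Cu⁺(aq)]^3.
Isolating [Cu⁺(aq)] in Q = 10^{4.459} yields log [Cu⁺(aq)] = −2.393, i.e. 0.0040 M.

0.0040 M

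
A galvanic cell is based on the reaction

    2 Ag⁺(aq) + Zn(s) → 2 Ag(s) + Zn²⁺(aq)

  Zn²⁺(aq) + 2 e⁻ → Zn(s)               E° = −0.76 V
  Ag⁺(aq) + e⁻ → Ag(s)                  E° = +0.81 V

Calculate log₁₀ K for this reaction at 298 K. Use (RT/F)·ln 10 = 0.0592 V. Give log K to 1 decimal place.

The Ag⁺/Ag couple is reduced (cathode); E°cell = +0.81 − (−0.76) = +1.57 V with n = 2.
At equilibrium E = 0, so log K = nE°cell / 0.0592 = (2)(+1.57) / 0.0592 = 53.0.

log K = 53.0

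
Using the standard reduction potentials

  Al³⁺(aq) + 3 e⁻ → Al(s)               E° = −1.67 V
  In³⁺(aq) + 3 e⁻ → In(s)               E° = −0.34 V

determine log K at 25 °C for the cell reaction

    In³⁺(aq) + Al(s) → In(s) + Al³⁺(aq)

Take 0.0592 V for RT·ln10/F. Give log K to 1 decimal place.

The In³⁺/In couple is reduced (cathode); E°cell = −0.34 − (−1.67) = +1.33 V with n = 3.
At equilibrium E = 0, so log K = nE°cell / 0.0592 = (3)(+1.33) / 0.0592 = 67.4.

log K = 67.4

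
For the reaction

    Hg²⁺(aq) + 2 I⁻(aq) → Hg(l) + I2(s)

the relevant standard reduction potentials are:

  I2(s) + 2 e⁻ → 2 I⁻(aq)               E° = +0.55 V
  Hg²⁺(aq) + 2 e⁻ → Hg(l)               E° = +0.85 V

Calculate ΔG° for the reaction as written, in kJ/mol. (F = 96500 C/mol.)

In the reaction as written Hg²⁺(aq) is reduced, so the Hg²⁺/Hg couple is the cathode and I₂/I⁻ is the anode.
E°cell = +0.85 − (+0.55) = +0.30 V; balancing electrons gives n = 2.
ΔG° = −nFE°cell = −(2)(96500)(+0.30) J/mol = −57.9 kJ/mol.

−57.9 kJ/mol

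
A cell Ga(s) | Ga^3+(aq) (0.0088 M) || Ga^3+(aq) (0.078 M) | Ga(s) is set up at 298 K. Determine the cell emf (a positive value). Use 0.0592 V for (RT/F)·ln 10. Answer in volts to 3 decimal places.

For a concentration cell E°cell = 0, since both electrodes use the same couple.
The compartment with the higher Ga^3+(aq) concentration (0.078 M) acts as the cathode; ions are reduced there and produced at the dilute (0.0088 M) anode.
With n = 3, Ecell = −(0.0592/3)·log([dilute]/[conc]) = −(0.0592/3)·log(0.0088/0.078) = +0.019 V.

0.019 V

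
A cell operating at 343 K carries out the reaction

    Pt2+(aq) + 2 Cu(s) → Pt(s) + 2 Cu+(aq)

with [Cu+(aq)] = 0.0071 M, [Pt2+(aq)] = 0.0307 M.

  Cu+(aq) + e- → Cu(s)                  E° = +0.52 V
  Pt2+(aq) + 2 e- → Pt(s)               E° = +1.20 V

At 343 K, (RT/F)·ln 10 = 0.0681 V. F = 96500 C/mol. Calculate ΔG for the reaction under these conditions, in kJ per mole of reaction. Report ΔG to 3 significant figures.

−150 kJ/mol

The standard cell potential is +1.20 − (+0.52) = +0.68 V, with n = 2 electrons in the balanced equation.
Here Q = [Cu+(aq)]^2 / [Pt2+(aq)] = 0.00164 (log Q = −2.785), giving E = +0.68 − (0.0681/2)·(−2.785) = +0.7748 V.
ΔG = −nFE = −(2)(96500)(+0.7748) J/mol = −150 kJ/mol.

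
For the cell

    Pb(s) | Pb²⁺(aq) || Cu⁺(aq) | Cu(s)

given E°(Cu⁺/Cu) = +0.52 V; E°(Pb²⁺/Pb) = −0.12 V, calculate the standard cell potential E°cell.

+0.64 V

By convention the left-hand electrode in cell notation is the anode (oxidation) and the right-hand electrode is the cathode (reduction).
E°cell = E°(right) − E°(left) = +0.52 − (−0.12) = +0.64 V.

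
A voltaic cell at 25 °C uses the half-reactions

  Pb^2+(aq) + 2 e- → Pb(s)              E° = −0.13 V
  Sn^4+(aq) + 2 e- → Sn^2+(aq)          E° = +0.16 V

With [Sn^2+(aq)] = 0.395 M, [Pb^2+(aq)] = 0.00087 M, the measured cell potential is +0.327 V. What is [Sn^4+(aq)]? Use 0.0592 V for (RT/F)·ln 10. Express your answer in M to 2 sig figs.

With Sn⁴⁺/Sn²⁺ at the cathode and Pb²⁺/Pb at the anode, E°cell = +0.16 − (−0.13) = +0.29 V (n = 2).
Rearranging E = E° − (0.0592/n)·log Q gives log Q = 2(+0.29 − (+0.327))/0.0592 = −1.250.
For Sn^4+(aq) + Pb(s) → Sn^2+(aq) + Pb^2+(aq), the reaction quotient is Q = ([Sn^2+(aq)]·[Pb^2+(aq)]) / [Sn^4+(aq)].
Substituting the known concentrations and solving, log [Sn^4+(aq)] = −2.214 and [Sn^4+(aq)] = 0.0061 M.

0.0061 M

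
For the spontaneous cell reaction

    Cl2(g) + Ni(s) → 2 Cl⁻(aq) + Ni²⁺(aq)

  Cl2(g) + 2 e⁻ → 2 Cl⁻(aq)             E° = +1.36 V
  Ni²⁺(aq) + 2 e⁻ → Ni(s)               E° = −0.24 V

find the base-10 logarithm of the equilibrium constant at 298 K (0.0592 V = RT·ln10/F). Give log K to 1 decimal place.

log K = 54.1

The Cl₂/Cl⁻ couple is reduced (cathode); E°cell = +1.36 − (−0.24) = +1.60 V with n = 2.
At equilibrium E = 0, so log K = nE°cell / 0.0592 = (2)(+1.60) / 0.0592 = 54.1.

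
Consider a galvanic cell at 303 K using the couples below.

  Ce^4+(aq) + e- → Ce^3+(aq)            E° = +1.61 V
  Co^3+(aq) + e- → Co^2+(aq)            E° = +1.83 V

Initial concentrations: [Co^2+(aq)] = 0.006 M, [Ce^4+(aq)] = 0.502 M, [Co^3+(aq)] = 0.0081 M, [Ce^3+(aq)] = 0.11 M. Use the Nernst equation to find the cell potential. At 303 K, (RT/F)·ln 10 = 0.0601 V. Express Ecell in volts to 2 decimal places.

The Co³⁺/Co²⁺ couple has the more positive E°, so it is the cathode; Ce⁴⁺/Ce³⁺ is the anode.
E°cell = E°cat − E°an = +1.83 − (+1.61) = +0.22 V; n = 1.
The balanced reaction is Co^3+(aq) + Ce^3+(aq) → Co^2+(aq) + Ce^4+(aq), so Q = ([Co^2+(aq)]·[Ce^4+(aq)]) / ([Co^3+(aq)]·[Ce^3+(aq)]) = 3.38 and log Q = 0.529.
By the Nernst equation, E = +0.22 − (0.0601/1)·(0.529) = +0.19 V.

+0.19 V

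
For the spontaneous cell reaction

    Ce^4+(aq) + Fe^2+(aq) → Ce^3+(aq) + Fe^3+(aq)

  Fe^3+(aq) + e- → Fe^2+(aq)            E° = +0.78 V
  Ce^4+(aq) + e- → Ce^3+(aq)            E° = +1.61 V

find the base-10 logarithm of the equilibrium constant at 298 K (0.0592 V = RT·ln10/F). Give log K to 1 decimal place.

log K = 14.0

The Ce⁴⁺/Ce³⁺ couple is reduced (cathode); E°cell = +1.61 − (+0.78) = +0.83 V with n = 1.
At equilibrium E = 0, so log K = nE°cell / 0.0592 = (1)(+0.83) / 0.0592 = 14.0.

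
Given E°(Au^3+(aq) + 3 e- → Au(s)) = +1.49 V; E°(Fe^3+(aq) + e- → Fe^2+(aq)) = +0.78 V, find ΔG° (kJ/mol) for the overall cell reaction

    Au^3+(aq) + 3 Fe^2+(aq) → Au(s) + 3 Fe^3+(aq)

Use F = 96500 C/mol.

−206 kJ/mol

In the reaction as written Au^3+(aq) is reduced, so the Au³⁺/Au couple is the cathode and Fe³⁺/Fe²⁺ is the anode.
E°cell = +1.49 − (+0.78) = +0.71 V; balancing electrons gives n = 3.
ΔG° = −nFE°cell = −(3)(96500)(+0.71) J/mol = −206 kJ/mol.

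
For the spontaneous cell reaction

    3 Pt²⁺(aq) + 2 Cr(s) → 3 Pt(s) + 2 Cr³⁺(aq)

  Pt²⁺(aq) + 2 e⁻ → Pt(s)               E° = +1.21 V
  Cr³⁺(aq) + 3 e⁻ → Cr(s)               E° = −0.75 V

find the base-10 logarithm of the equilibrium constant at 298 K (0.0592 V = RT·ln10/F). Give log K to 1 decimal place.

log K = 198.6

The Pt²⁺/Pt couple is reduced (cathode); E°cell = +1.21 − (−0.75) = +1.96 V with n = 6.
At equilibrium E = 0, so log K = nE°cell / 0.0592 = (6)(+1.96) / 0.0592 = 198.6.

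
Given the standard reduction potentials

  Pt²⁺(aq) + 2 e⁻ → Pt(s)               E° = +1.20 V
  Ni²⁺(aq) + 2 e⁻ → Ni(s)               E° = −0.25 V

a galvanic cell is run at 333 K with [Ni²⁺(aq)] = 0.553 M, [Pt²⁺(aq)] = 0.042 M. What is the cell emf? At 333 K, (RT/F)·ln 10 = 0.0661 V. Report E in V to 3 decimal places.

Since E°(Pt²⁺/Pt) > E°(Ni²⁺/Ni), Pt²⁺/Pt serves as the cathode.
E°cell = E°cat − E°an = +1.20 − (−0.25) = +1.45 V; n = 2.
The balanced reaction is Pt²⁺(aq) + Ni(s) → Pt(s) + Ni²⁺(aq), so Q = [Ni²⁺(aq)] / [Pt²⁺(aq)] = 13.2 and log Q = 1.119.
Applying E = E° − (RT ln10/nF)·log Q gives +1.45 − (0.0661/2)(1.119) = +1.413 V.

+1.413 V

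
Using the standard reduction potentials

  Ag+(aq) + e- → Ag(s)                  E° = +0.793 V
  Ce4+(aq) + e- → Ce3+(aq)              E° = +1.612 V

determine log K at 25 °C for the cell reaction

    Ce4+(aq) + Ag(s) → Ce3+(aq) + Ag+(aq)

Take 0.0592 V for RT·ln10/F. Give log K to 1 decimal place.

log K = 13.8

The Ce⁴⁺/Ce³⁺ couple is reduced (cathode); E°cell = +1.612 − (+0.793) = +0.819 V with n = 1.
At equilibrium E = 0, so log K = nE°cell / 0.0592 = (1)(+0.819) / 0.0592 = 13.8.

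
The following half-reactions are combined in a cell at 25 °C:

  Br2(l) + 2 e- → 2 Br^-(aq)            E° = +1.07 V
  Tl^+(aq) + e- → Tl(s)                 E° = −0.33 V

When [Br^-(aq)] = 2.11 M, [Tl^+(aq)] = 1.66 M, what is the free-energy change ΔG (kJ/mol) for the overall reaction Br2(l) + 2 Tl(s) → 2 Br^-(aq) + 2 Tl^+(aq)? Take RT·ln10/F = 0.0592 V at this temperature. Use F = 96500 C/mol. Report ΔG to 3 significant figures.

−264 kJ/mol

The standard cell potential is +1.07 − (−0.33) = +1.40 V, with n = 2 electrons in the balanced equation.
Here Q = [Br^-(aq)]^2·[Tl^+(aq)]^2 = 12.3 (log Q = 1.089), giving E = +1.40 − (0.0592/2)·(1.089) = +1.3678 V.
Then ΔG = −nFE = −2 × 96500 × +1.3678 J/mol = −264 kJ/mol.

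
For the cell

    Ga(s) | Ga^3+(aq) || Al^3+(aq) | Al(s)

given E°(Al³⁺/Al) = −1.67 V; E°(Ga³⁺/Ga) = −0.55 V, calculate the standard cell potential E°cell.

By convention the left-hand electrode in cell notation is the anode (oxidation) and the right-hand electrode is the cathode (reduction).
E°cell = E°(right) − E°(left) = −1.67 − (−0.55) = −1.12 V.
The negative sign shows that, as written, the cell would require an external voltage to drive the reaction.

−1.12 V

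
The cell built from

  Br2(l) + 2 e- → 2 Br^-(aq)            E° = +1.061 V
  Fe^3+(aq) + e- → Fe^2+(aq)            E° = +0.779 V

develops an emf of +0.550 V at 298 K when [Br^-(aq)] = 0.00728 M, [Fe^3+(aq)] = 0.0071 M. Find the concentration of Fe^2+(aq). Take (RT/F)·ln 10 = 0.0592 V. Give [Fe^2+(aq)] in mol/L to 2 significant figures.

Br₂/Br⁻ is the cathode (higher E°); E°cell = +1.061 − (+0.779) = +0.282 V with n = 2.
Since E = E° − (0.0592/n)·log Q, log Q = n(E° − E)/0.0592 = −9.054.
The balanced reaction is Br2(l) + 2 Fe^2+(aq) → 2 Br^-(aq) + 2 Fe^3+(aq), so Q = ([Br^-(aq)]^2·[Fe^3+(aq)]^2) / [Fe^2+(aq)]^2.
Isolating [Fe^2+(aq)] in Q = 10^{−9.054} yields log [Fe^2+(aq)] = 0.240, i.e. 1.7 M.

1.7 M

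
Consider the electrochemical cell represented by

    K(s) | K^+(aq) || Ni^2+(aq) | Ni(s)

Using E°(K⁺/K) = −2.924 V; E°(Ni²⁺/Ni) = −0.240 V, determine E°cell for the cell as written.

By convention the left-hand electrode in cell notation is the anode (oxidation) and the right-hand electrode is the cathode (reduction).
E°cell = E°(right) − E°(left) = −0.240 − (−2.924) = +2.684 V.

+2.684 V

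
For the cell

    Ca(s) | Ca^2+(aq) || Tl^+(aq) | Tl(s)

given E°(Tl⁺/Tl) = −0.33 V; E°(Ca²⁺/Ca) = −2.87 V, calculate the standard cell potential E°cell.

+2.54 V

By convention the left-hand electrode in cell notation is the anode (oxidation) and the right-hand electrode is the cathode (reduction).
E°cell = E°(right) − E°(left) = −0.33 − (−2.87) = +2.54 V.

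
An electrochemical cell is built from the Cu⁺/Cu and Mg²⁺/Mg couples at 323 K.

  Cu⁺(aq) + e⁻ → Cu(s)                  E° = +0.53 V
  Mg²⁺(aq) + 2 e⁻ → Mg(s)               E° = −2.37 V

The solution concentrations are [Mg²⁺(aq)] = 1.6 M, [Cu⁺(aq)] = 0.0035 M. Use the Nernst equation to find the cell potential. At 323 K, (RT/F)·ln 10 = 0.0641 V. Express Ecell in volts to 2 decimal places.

Since E°(Cu⁺/Cu) > E°(Mg²⁺/Mg), Cu⁺/Cu serves as the cathode.
E°cell = E°cat − E°an = +0.53 − (−2.37) = +2.90 V; n = 2.
Balancing gives 2 Cu⁺(aq) + Mg(s) → 2 Cu(s) + Mg²⁺(aq); hence Q = [Mg²⁺(aq)] / [Cu⁺(aq)]^2 = 1.31×10^5 (log Q = 5.116).
By the Nernst equation, E = +2.90 − (0.0641/2)·(5.116) = +2.74 V.

+2.74 V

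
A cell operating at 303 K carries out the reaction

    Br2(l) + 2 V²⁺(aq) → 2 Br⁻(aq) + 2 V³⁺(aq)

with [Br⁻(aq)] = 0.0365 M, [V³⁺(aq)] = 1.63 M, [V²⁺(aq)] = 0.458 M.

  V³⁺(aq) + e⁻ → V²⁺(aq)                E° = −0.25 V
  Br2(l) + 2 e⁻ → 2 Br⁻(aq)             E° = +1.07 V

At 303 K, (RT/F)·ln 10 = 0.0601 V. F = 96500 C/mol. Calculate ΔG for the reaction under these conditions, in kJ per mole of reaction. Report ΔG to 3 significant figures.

−265 kJ/mol

E°cell = +1.07 − (−0.25) = +1.32 V; the balanced reaction transfers n = 2 electrons.
Here Q = ([Br⁻(aq)]^2·[V³⁺(aq)]^2) / [V²⁺(aq)]^2 = 0.0169 (log Q = −1.773), giving E = +1.32 − (0.0601/2)·(−1.773) = +1.3733 V.
ΔG = −nFE = −(2)(96500)(+1.3733) J/mol = −265 kJ/mol.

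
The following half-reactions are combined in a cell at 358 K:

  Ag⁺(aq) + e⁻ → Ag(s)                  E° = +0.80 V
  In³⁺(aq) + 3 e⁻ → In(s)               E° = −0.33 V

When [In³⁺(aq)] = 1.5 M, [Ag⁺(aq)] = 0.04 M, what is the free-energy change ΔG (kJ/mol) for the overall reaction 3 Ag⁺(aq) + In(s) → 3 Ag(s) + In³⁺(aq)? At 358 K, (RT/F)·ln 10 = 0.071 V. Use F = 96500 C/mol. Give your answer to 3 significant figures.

The standard cell potential is +0.80 − (−0.33) = +1.13 V, with n = 3 electrons in the balanced equation.
The reaction quotient is [In³⁺(aq)] / [Ag⁺(aq)]^3 = 2.34×10^4; by Nernst, E = +1.13 − (0.071/3)(4.370) = +1.0266 V.
Finally ΔG = −nFE = −(3)(96500 C/mol)(+1.0266 V) = −297 kJ/mol.

−297 kJ/mol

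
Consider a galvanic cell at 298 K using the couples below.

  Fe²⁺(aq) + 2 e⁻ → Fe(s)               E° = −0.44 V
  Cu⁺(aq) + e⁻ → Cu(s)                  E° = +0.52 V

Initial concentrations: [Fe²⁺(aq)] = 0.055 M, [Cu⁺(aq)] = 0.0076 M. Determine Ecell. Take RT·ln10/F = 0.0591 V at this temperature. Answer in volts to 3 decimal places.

+0.872 V

Cu⁺/Cu is reduced (cathode, E° = +0.52 V) and Fe²⁺/Fe is oxidized (anode).
The standard potential is +0.52 − (−0.44) = +0.96 V and the balanced reaction transfers n = 2 electrons.
For the overall reaction 2 Cu⁺(aq) + Fe(s) → 2 Cu(s) + Fe²⁺(aq), Q = [Fe²⁺(aq)] / [Cu⁺(aq)]^2 = 952, giving log Q = 2.979.
E = E° − (0.0591/n)·log Q = +0.96 − (0.0591/2)(2.979) = +0.872 V.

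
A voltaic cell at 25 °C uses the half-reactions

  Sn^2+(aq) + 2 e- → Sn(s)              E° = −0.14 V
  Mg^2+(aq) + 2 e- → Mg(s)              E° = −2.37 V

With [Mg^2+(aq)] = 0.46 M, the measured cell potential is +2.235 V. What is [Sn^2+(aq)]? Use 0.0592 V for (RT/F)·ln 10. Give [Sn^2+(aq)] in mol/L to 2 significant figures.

With Sn²⁺/Sn at the cathode and Mg²⁺/Mg at the anode, E°cell = −0.14 − (−2.37) = +2.23 V (n = 2).
From the Nernst equation, log Q = n(E° − E)/0.0592 = 2·(+2.23 − (+2.235))/0.0592 = −0.169.
For Sn^2+(aq) + Mg(s) → Sn(s) + Mg^2+(aq), the reaction quotient is Q = [Mg^2+(aq)] / [Sn^2+(aq)].
Solving for the unknown gives log [Sn^2+(aq)] = −0.168, so [Sn^2+(aq)] ≈ 0.68 M.

0.68 M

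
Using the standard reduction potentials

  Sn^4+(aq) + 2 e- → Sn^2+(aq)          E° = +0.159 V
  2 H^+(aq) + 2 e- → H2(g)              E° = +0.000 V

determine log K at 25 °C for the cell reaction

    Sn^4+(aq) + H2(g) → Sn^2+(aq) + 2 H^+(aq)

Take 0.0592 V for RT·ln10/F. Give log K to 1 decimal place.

log K = 5.4

The Sn⁴⁺/Sn²⁺ couple is reduced (cathode); E°cell = +0.159 − (+0.000) = +0.159 V with n = 2.
At equilibrium E = 0, so log K = nE°cell / 0.0592 = (2)(+0.159) / 0.0592 = 5.4.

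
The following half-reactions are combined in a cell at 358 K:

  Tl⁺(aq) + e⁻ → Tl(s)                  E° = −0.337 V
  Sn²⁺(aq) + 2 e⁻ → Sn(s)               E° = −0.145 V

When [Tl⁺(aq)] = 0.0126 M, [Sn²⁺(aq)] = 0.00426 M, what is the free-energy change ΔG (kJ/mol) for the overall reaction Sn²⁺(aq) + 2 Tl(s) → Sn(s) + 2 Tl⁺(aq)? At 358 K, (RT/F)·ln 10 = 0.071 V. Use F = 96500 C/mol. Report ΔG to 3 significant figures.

E°cell = −0.145 − (−0.337) = +0.192 V; the balanced reaction transfers n = 2 electrons.
The reaction quotient is [Tl⁺(aq)]^2 / [Sn²⁺(aq)] = 0.0373; by Nernst, E = +0.192 − (0.071/2)(−1.429) = +0.2427 V.
Finally ΔG = −nFE = −(2)(96500 C/mol)(+0.2427 V) = −46.8 kJ/mol.

−46.8 kJ/mol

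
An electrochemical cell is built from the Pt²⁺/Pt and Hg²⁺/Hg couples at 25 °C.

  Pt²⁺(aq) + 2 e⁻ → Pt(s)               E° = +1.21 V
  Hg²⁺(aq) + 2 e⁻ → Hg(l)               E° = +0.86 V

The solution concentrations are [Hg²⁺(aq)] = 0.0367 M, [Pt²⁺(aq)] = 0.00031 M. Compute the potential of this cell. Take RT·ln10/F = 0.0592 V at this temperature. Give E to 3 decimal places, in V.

Since E°(Pt²⁺/Pt) > E°(Hg²⁺/Hg), Pt²⁺/Pt serves as the cathode.
E°cell = +1.21 − (+0.86) = +0.35 V, with n = 2 electrons transferred.
Balancing gives Pt²⁺(aq) + Hg(l) → Pt(s) + Hg²⁺(aq); hence Q = [Hg²⁺(aq)] / [Pt²⁺(aq)] = 118 (log Q = 2.073).
Applying E = E° − (RT ln10/nF)·log Q gives +0.35 − (0.0592/2)(2.073) = +0.289 V.

+0.289 V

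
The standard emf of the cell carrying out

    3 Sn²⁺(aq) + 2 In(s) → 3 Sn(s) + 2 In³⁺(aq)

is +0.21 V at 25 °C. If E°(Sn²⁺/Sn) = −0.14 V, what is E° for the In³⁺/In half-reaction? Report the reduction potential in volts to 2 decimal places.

In the reaction as written the Sn²⁺/Sn couple is reduced (cathode) and In³⁺/In is oxidized (anode), so E°cell = E°(Sn²⁺/Sn) − E°(In³⁺/In).
E°(In³⁺/In) = E°(cathode) − E°cell = −0.14 − (+0.21) = −0.35 V.

−0.35 V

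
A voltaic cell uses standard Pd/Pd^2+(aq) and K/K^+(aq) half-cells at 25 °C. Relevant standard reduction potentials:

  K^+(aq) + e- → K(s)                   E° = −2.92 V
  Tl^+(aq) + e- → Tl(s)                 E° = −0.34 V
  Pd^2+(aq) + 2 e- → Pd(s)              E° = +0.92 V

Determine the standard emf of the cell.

+3.84 V

The Pd²⁺/Pd couple has the higher E°, so Pd ion is reduced (cathode) and K is oxidized (anode).
E°cell = E°(cathode) − E°(anode) = +0.92 − (−2.92) = +3.84 V.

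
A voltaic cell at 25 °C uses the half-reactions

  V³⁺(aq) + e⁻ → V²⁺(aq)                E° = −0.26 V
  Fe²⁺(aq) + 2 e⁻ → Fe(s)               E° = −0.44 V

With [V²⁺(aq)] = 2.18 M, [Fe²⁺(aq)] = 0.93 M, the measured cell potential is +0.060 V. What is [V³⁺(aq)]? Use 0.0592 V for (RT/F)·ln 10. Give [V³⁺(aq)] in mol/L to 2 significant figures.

V³⁺/V²⁺ is the cathode (higher E°); E°cell = −0.26 − (−0.44) = +0.18 V with n = 2.
Since E = E° − (0.0592/n)·log Q, log Q = n(E° − E)/0.0592 = 4.054.
The balanced reaction is 2 V³⁺(aq) + Fe(s) → 2 V²⁺(aq) + Fe²⁺(aq), so Q = ([V²⁺(aq)]^2·[Fe²⁺(aq)]) / [V³⁺(aq)]^2.
Substituting the known concentrations and solving, log [V³⁺(aq)] = −1.704 and [V³⁺(aq)] = 0.020 M.

0.020 M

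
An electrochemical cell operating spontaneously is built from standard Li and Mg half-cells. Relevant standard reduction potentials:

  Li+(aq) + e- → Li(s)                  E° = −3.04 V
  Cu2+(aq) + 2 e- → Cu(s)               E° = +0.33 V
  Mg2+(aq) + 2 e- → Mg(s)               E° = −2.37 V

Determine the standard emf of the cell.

The Mg²⁺/Mg couple has the higher E°, so Mg ion is reduced (cathode) and Li is oxidized (anode).
E°cell = E°(cathode) − E°(anode) = −2.37 − (−3.04) = +0.67 V.

+0.67 V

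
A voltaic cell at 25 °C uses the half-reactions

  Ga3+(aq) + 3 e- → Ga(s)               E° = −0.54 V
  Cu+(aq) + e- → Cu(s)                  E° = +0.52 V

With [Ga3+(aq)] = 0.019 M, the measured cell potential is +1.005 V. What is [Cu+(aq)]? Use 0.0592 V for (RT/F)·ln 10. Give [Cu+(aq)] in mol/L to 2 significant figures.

0.031 M

With Cu⁺/Cu at the cathode and Ga³⁺/Ga at the anode, E°cell = +0.52 − (−0.54) = +1.06 V (n = 3).
Since E = E° − (0.0592/n)·log Q, log Q = n(E° − E)/0.0592 = 2.787.
Balancing electrons gives 3 Cu+(aq) + Ga(s) → 3 Cu(s) + Ga3+(aq); thus Q = [Ga3+(aq)] / [Cu+(aq)]^3.
Substituting the known concentrations and solving, log [Cu+(aq)] = −1.503 and [Cu+(aq)] = 0.031 M.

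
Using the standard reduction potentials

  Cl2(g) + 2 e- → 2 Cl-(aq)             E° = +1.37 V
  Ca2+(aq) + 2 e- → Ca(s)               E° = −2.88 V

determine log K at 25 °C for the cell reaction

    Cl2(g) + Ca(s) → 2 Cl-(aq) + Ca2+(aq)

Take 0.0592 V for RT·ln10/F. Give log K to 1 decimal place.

The Cl₂/Cl⁻ couple is reduced (cathode); E°cell = +1.37 − (−2.88) = +4.25 V with n = 2.
At equilibrium E = 0, so log K = nE°cell / 0.0592 = (2)(+4.25) / 0.0592 = 143.6.

log K = 143.6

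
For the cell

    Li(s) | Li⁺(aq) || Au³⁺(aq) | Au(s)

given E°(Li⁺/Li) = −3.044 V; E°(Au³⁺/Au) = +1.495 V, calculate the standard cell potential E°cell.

+4.539 V

By convention the left-hand electrode in cell notation is the anode (oxidation) and the right-hand electrode is the cathode (reduction).
E°cell = E°(right) − E°(left) = +1.495 − (−3.044) = +4.539 V.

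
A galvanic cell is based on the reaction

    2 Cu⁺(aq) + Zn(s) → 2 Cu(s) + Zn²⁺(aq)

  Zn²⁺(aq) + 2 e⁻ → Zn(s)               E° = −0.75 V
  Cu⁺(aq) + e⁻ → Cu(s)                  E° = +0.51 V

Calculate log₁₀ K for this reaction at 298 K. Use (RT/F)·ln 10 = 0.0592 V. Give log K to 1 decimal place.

The Cu⁺/Cu couple is reduced (cathode); E°cell = +0.51 − (−0.75) = +1.26 V with n = 2.
At equilibrium E = 0, so log K = nE°cell / 0.0592 = (2)(+1.26) / 0.0592 = 42.6.

log K = 42.6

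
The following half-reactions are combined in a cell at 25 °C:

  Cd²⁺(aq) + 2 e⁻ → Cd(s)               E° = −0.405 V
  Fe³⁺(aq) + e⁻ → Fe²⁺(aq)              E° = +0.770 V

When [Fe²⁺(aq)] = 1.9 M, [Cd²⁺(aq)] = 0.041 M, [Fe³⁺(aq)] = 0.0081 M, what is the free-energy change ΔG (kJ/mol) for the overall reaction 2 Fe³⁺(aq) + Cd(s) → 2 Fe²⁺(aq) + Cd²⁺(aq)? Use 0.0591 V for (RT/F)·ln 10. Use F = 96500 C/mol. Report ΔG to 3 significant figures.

−208 kJ/mol

With Fe³⁺/Fe²⁺ reduced at the cathode, E°cell = +0.770 − (−0.405) = +1.175 V and n = 2.
The reaction quotient is ([Fe²⁺(aq)]^2·[Cd²⁺(aq)]) / [Fe³⁺(aq)]^2 = 2.26×10^3; by Nernst, E = +1.175 − (0.0591/2)(3.353) = +1.0759 V.
ΔG = −nFE = −(2)(96500)(+1.0759) J/mol = −208 kJ/mol.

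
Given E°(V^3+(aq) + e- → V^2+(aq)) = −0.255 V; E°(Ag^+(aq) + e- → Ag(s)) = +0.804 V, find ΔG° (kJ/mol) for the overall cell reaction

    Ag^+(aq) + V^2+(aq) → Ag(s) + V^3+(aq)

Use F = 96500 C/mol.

−102 kJ/mol

In the reaction as written Ag^+(aq) is reduced, so the Ag⁺/Ag couple is the cathode and V³⁺/V²⁺ is the anode.
E°cell = +0.804 − (−0.255) = +1.059 V; balancing electrons gives n = 1.
ΔG° = −nFE°cell = −(1)(96500)(+1.059) J/mol = −102 kJ/mol.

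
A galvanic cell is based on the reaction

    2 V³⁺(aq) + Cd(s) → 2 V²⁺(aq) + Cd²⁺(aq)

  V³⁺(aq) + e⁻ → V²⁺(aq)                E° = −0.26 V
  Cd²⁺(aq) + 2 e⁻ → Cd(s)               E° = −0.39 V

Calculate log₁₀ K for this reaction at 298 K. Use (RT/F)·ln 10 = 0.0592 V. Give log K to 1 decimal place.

log K = 4.4

The V³⁺/V²⁺ couple is reduced (cathode); E°cell = −0.26 − (−0.39) = +0.13 V with n = 2.
At equilibrium E = 0, so log K = nE°cell / 0.0592 = (2)(+0.13) / 0.0592 = 4.4.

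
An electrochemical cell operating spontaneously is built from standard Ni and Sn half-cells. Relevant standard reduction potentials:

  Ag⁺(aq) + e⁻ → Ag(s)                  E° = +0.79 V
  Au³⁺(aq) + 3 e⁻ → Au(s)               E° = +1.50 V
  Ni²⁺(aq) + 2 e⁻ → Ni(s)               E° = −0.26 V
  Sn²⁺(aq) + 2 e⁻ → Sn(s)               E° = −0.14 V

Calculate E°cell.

+0.12 V

The Sn²⁺/Sn couple has the higher E°, so Sn ion is reduced (cathode) and Ni is oxidized (anode).
E°cell = E°(cathode) − E°(anode) = −0.14 − (−0.26) = +0.12 V.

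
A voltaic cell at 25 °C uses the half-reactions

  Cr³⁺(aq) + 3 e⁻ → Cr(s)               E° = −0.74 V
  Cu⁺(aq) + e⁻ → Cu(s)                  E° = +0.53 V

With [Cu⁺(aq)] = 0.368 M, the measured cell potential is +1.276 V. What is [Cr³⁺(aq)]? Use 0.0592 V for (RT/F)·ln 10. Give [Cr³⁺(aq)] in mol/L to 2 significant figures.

0.025 M

Cu⁺/Cu is the cathode (higher E°); E°cell = +0.53 − (−0.74) = +1.27 V with n = 3.
From the Nernst equation, log Q = n(E° − E)/0.0592 = 3·(+1.27 − (+1.276))/0.0592 = −0.304.
For 3 Cu⁺(aq) + Cr(s) → 3 Cu(s) + Cr³⁺(aq), the reaction quotient is Q = [Cr³⁺(aq)] / [Cu⁺(aq)]^3.
Isolating [Cr³⁺(aq)] in Q = 10^{−0.304} yields log [Cr³⁺(aq)] = −1.606, i.e. 0.025 M.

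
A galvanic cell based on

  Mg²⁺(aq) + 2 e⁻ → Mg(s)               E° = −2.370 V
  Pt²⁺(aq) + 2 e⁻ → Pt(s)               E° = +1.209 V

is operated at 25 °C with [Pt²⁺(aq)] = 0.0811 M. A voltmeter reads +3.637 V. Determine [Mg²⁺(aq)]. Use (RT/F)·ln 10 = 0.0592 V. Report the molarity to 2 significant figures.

0.00089 M

Pt²⁺/Pt is the cathode (higher E°); E°cell = +1.209 − (−2.370) = +3.579 V with n = 2.
Rearranging E = E° − (0.0592/n)·log Q gives log Q = 2(+3.579 − (+3.637))/0.0592 = −1.959.
The balanced reaction is Pt²⁺(aq) + Mg(s) → Pt(s) + Mg²⁺(aq), so Q = [Mg²⁺(aq)] / [Pt²⁺(aq)].
Solving for the unknown gives log [Mg²⁺(aq)] = −3.050, so [Mg²⁺(aq)] ≈ 0.00089 M.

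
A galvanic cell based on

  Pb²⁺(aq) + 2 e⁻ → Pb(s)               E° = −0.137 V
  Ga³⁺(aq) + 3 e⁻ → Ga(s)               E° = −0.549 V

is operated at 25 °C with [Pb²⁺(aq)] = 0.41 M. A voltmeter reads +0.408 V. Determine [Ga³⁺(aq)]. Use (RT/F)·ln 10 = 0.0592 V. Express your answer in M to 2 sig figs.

0.42 M

The Pb²⁺/Pb couple has the larger reduction potential, so it is the cathode: E°cell = −0.137 − (−0.549) = +0.412 V and n = 6.
From the Nernst equation, log Q = n(E° − E)/0.0592 = 6·(+0.412 − (+0.408))/0.0592 = 0.405.
Balancing electrons gives 3 Pb²⁺(aq) + 2 Ga(s) → 3 Pb(s) + 2 Ga³⁺(aq); thus Q = [Ga³⁺(aq)]^2 / [Pb²⁺(aq)]^3.
Isolating [Ga³⁺(aq)] in Q = 10^{0.405} yields log [Ga³⁺(aq)] = −0.378, i.e. 0.42 M.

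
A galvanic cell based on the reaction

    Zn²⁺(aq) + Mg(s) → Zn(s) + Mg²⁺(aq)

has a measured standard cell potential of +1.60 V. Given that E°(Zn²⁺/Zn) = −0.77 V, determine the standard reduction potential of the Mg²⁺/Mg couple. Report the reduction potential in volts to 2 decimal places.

In the reaction as written the Zn²⁺/Zn couple is reduced (cathode) and Mg²⁺/Mg is oxidized (anode), so E°cell = E°(Zn²⁺/Zn) − E°(Mg²⁺/Mg).
E°(Mg²⁺/Mg) = E°(cathode) − E°cell = −0.77 − (+1.60) = −2.37 V.

−2.37 V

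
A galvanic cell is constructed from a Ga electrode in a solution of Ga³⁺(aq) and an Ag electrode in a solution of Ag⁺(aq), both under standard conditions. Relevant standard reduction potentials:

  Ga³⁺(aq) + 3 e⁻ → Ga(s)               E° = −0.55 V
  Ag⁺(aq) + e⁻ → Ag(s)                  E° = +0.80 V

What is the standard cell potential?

+1.35 V

Of the two couples in this cell, the one with the more positive reduction potential is reduced at the cathode: here that is Ag⁺/Ag (+0.80 V); Ga³⁺/Ga (−0.55 V) is the anode.
E°cell = E°(cathode) − E°(anode) = +0.80 − (−0.55) = +1.35 V.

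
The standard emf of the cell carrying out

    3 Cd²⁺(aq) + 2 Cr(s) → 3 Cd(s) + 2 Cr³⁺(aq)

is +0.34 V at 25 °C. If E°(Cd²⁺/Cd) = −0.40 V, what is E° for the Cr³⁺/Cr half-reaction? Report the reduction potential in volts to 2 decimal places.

−0.74 V

In the reaction as written the Cd²⁺/Cd couple is reduced (cathode) and Cr³⁺/Cr is oxidized (anode), so E°cell = E°(Cd²⁺/Cd) − E°(Cr³⁺/Cr).
E°(Cr³⁺/Cr) = E°(cathode) − E°cell = −0.40 − (+0.34) = −0.74 V.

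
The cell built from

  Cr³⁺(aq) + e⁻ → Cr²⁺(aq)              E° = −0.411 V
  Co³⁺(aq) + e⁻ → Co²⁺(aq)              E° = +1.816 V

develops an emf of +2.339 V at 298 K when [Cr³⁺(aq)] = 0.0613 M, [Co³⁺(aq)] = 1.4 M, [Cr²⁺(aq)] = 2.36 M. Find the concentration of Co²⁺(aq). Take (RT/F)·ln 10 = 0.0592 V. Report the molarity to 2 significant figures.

0.69 M

With Co³⁺/Co²⁺ at the cathode and Cr³⁺/Cr²⁺ at the anode, E°cell = +1.816 − (−0.411) = +2.227 V (n = 1).
Rearranging E = E° − (0.0592/n)·log Q gives log Q = 1(+2.227 − (+2.339))/0.0592 = −1.892.
For Co³⁺(aq) + Cr²⁺(aq) → Co²⁺(aq) + Cr³⁺(aq), the reaction quotient is Q = ([Co²⁺(aq)]·[Cr³⁺(aq)]) / ([Co³⁺(aq)]·[Cr²⁺(aq)]).
Substituting the known concentrations and solving, log [Co²⁺(aq)] = −0.160 and [Co²⁺(aq)] = 0.69 M.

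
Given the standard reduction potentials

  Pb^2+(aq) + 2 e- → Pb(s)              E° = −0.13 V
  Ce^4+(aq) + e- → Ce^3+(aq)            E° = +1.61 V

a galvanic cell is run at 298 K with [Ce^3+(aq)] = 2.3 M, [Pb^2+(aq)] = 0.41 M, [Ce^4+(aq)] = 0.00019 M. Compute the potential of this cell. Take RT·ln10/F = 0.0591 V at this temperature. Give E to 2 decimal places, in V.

The Ce⁴⁺/Ce³⁺ couple has the more positive E°, so it is the cathode; Pb²⁺/Pb is the anode.
The standard potential is +1.61 − (−0.13) = +1.74 V and the balanced reaction transfers n = 2 electrons.
Balancing gives 2 Ce^4+(aq) + Pb(s) → 2 Ce^3+(aq) + Pb^2+(aq); hence Q = ([Ce^3+(aq)]^2·[Pb^2+(aq)]) / [Ce^4+(aq)]^2 = 6.01×10^7 (log Q = 7.779).
E = E° − (0.0591/n)·log Q = +1.74 − (0.0591/2)(7.779) = +1.51 V.

+1.51 V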